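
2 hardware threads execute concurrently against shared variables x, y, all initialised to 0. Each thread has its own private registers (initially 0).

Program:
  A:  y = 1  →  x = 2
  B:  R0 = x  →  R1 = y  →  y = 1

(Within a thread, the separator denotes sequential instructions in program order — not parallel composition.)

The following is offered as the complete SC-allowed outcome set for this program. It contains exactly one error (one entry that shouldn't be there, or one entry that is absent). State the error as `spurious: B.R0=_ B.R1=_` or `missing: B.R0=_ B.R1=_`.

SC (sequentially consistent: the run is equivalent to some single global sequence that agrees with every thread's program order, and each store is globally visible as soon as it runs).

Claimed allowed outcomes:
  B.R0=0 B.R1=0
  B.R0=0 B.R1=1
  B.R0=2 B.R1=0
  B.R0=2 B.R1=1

spurious: B.R0=2 B.R1=0

outcome vector order: (B.R0,B.R1)
under SC → 00; 01; 21
claimed∖SC = {20}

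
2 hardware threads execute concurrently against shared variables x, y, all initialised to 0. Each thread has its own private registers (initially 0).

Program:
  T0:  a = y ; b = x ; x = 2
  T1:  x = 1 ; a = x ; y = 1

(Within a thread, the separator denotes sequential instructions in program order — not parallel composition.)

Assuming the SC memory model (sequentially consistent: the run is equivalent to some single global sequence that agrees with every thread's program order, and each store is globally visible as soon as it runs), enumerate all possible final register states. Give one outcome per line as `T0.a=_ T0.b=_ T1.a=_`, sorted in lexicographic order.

outcome vector order: (T0.a,T0.b,T1.a)
|SC outcomes| = 5

T0.a=0 T0.b=0 T1.a=1
T0.a=0 T0.b=0 T1.a=2
T0.a=0 T0.b=1 T1.a=1
T0.a=0 T0.b=1 T1.a=2
T0.a=1 T0.b=1 T1.a=1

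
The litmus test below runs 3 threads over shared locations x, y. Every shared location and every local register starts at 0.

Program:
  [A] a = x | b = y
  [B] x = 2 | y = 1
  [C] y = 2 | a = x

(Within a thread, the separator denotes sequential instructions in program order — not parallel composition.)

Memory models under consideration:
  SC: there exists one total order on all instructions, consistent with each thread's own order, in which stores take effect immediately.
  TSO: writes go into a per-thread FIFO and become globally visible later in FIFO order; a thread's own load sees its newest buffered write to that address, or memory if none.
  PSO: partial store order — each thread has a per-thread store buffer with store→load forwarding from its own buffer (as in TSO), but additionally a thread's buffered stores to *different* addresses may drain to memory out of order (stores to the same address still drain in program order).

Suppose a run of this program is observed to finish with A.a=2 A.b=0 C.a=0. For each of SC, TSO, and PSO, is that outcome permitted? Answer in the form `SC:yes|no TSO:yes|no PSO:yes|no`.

outcome vector order: (A.a,A.b,C.a)
SC: 11 outcomes — {0/0/0 0/0/2 0/1/0 0/1/2 0/2/0 0/2/2 2/0/2 2/1/0 2/1/2 2/2/0 2/2/2}
TSO: 12 outcomes — {0/0/0 0/0/2 0/1/0 0/1/2 0/2/0 0/2/2 2/0/0 2/0/2 2/1/0 2/1/2 2/2/0 2/2/2}
PSO: 12 outcomes — {0/0/0 0/0/2 0/1/0 0/1/2 0/2/0 0/2/2 2/0/0 2/0/2 2/1/0 2/1/2 2/2/0 2/2/2}
target 2/0/0 ∈ {TSO,PSO}

SC:no TSO:yes PSO:yes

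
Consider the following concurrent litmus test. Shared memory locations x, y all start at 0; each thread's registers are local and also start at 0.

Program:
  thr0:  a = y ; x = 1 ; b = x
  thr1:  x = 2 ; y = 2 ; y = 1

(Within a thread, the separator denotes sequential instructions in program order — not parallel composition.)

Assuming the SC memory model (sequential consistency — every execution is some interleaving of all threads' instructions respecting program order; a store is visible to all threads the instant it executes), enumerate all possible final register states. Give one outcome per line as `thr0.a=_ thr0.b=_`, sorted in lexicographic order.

thr0.a=0 thr0.b=1
thr0.a=0 thr0.b=2
thr0.a=1 thr0.b=1
thr0.a=2 thr0.b=1

outcome vector order: (thr0.a,thr0.b)
|SC outcomes| = 4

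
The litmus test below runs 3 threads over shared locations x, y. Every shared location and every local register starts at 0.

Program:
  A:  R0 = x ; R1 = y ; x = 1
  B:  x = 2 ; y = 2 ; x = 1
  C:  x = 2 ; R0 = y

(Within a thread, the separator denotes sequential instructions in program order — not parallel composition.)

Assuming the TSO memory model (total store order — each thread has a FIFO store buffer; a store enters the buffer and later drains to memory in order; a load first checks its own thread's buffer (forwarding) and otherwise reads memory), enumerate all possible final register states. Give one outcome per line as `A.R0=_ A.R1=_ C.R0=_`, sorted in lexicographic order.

outcome vector order: (A.R0,A.R1,C.R0)
|TSO outcomes| = 10

A.R0=0 A.R1=0 C.R0=0
A.R0=0 A.R1=0 C.R0=2
A.R0=0 A.R1=2 C.R0=0
A.R0=0 A.R1=2 C.R0=2
A.R0=1 A.R1=2 C.R0=0
A.R0=1 A.R1=2 C.R0=2
A.R0=2 A.R1=0 C.R0=0
A.R0=2 A.R1=0 C.R0=2
A.R0=2 A.R1=2 C.R0=0
A.R0=2 A.R1=2 C.R0=2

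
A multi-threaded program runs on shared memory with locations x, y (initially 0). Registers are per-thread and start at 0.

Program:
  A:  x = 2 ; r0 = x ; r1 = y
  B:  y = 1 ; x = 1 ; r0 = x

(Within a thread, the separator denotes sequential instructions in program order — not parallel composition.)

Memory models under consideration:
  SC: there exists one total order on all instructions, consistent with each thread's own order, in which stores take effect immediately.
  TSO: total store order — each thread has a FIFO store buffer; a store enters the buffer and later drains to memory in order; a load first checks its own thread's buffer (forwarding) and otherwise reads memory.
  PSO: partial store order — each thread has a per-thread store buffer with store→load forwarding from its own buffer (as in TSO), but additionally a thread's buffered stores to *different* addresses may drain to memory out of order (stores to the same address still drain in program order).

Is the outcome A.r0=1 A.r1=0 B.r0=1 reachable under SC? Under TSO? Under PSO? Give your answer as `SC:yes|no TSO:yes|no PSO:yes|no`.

outcome vector order: (A.r0,A.r1,B.r0)
SC (4): 111; 201; 211; 212
TSO (5): 111; 201; 202; 211; 212
PSO (6): 101; 111; 201; 202; 211; 212
target 101 ∈ {PSO}

SC:no TSO:no PSO:yes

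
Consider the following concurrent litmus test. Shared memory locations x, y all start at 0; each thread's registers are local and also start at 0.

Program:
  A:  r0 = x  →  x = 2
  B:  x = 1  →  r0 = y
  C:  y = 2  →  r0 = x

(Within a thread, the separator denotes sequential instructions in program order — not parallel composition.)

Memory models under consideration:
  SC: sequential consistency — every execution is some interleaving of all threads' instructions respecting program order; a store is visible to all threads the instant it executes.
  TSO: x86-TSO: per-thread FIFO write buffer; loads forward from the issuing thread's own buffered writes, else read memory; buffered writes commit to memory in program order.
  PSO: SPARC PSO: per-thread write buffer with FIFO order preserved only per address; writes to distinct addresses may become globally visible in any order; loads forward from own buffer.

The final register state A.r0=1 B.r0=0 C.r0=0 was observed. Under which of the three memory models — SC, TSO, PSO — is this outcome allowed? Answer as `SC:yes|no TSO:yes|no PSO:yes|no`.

outcome vector order: (A.r0,B.r0,C.r0)
SC: 10 outcomes — {0/0/1; 0/0/2; 0/2/0; 0/2/1; 0/2/2; 1/0/1; 1/0/2; 1/2/0; 1/2/1; 1/2/2}
TSO: 12 outcomes — {0/0/0; 0/0/1; 0/0/2; 0/2/0; 0/2/1; 0/2/2; 1/0/0; 1/0/1; 1/0/2; 1/2/0; 1/2/1; 1/2/2}
PSO: 12 outcomes — {0/0/0; 0/0/1; 0/0/2; 0/2/0; 0/2/1; 0/2/2; 1/0/0; 1/0/1; 1/0/2; 1/2/0; 1/2/1; 1/2/2}
target 1/0/0 ∈ {TSO,PSO}

SC:no TSO:yes PSO:yes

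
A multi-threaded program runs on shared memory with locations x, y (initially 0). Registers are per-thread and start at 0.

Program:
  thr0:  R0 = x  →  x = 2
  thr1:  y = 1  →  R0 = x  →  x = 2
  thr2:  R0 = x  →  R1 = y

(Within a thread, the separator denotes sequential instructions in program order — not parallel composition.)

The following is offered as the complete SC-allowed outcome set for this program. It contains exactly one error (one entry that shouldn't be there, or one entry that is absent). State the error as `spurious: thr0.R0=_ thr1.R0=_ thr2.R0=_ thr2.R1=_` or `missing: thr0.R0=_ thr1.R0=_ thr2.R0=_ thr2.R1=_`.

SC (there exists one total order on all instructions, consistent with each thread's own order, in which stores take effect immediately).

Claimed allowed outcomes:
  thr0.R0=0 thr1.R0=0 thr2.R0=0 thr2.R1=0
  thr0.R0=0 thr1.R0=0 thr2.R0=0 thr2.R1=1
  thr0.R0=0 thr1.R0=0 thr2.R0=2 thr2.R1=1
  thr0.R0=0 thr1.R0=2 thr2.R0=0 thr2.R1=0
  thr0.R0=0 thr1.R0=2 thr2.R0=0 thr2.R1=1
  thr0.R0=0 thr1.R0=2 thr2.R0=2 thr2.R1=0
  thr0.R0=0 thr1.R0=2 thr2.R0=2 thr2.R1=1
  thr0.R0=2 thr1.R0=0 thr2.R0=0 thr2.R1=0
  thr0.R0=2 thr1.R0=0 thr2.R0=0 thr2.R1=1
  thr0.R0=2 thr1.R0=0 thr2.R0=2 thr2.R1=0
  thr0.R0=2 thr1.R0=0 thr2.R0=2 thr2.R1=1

spurious: thr0.R0=2 thr1.R0=0 thr2.R0=2 thr2.R1=0

outcome vector order: (thr0.R0,thr1.R0,thr2.R0,thr2.R1)
SC (10): <0 0 0 0>; <0 0 0 1>; <0 0 2 1>; <0 2 0 0>; <0 2 0 1>; <0 2 2 0>; <0 2 2 1>; <2 0 0 0>; <2 0 0 1>; <2 0 2 1>
claimed∖SC = {<2 0 2 0>}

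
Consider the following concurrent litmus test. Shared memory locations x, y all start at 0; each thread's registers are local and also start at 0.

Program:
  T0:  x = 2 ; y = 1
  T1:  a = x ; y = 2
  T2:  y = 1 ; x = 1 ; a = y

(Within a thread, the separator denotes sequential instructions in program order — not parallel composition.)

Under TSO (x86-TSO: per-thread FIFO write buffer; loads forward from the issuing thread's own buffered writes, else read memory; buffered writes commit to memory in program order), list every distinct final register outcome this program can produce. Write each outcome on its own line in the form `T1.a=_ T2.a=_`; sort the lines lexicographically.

T1.a=0 T2.a=1
T1.a=0 T2.a=2
T1.a=1 T2.a=1
T1.a=1 T2.a=2
T1.a=2 T2.a=1
T1.a=2 T2.a=2

outcome vector order: (T1.a,T2.a)
|TSO outcomes| = 6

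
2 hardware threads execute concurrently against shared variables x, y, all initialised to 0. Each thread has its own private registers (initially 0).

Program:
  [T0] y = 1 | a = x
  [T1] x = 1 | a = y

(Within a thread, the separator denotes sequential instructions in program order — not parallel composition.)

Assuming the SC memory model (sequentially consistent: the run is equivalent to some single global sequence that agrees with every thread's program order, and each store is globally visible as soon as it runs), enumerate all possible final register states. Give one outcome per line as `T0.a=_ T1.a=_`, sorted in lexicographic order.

T0.a=0 T1.a=1
T0.a=1 T1.a=0
T0.a=1 T1.a=1

outcome vector order: (T0.a,T1.a)
|SC outcomes| = 3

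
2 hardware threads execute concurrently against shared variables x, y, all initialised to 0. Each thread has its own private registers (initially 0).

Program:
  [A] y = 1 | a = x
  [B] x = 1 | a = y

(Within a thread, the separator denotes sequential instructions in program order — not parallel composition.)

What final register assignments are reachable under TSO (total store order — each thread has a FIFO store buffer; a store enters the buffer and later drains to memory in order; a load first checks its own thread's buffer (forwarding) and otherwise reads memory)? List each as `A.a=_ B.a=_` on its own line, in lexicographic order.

A.a=0 B.a=0
A.a=0 B.a=1
A.a=1 B.a=0
A.a=1 B.a=1

outcome vector order: (A.a,B.a)
|TSO outcomes| = 4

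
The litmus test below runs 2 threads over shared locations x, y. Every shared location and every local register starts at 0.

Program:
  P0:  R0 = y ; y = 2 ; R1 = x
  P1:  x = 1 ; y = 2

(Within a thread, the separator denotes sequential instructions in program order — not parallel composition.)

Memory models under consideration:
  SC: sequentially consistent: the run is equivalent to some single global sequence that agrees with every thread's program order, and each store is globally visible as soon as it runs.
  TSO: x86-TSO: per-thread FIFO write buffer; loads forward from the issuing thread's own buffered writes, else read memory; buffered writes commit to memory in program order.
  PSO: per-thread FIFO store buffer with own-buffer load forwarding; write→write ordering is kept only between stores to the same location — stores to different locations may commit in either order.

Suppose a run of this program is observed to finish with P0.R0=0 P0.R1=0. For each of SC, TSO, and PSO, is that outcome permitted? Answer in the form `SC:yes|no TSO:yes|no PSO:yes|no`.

SC:yes TSO:yes PSO:yes

outcome vector order: (P0.R0,P0.R1)
SC (3): (0,0) (0,1) (2,1)
TSO (3): (0,0) (0,1) (2,1)
PSO (4): (0,0) (0,1) (2,0) (2,1)
target (0,0) ∈ {SC,TSO,PSO}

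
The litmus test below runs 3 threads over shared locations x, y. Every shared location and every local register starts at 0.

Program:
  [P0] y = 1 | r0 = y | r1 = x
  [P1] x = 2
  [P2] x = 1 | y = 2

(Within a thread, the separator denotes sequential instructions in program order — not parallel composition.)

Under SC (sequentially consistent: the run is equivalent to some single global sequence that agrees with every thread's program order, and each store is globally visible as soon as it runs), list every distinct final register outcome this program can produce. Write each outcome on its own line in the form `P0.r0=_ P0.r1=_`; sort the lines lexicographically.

P0.r0=1 P0.r1=0
P0.r0=1 P0.r1=1
P0.r0=1 P0.r1=2
P0.r0=2 P0.r1=1
P0.r0=2 P0.r1=2

outcome vector order: (P0.r0,P0.r1)
|SC outcomes| = 5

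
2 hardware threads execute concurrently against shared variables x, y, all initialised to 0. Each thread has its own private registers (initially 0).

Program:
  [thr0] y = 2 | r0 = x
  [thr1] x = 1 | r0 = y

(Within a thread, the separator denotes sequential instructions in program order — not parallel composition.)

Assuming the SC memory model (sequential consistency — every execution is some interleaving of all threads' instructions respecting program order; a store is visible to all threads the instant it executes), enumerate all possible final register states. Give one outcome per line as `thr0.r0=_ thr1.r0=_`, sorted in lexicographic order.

outcome vector order: (thr0.r0,thr1.r0)
|SC outcomes| = 3

thr0.r0=0 thr1.r0=2
thr0.r0=1 thr1.r0=0
thr0.r0=1 thr1.r0=2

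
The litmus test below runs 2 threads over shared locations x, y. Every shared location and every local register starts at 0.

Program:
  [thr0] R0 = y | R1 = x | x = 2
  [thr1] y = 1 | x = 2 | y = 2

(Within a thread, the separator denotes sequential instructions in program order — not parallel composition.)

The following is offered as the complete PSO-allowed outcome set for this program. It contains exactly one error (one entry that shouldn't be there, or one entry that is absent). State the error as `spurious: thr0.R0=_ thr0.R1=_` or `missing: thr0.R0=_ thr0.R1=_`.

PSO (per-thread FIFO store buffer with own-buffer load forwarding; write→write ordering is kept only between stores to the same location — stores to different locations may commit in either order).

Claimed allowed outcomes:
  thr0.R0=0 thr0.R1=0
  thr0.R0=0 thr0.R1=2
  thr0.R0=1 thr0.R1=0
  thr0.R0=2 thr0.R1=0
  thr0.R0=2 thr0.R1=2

missing: thr0.R0=1 thr0.R1=2

outcome vector order: (thr0.R0,thr0.R1)
[PSO] allowed = {<0 0> <0 2> <1 0> <1 2> <2 0> <2 2>}
PSO∖claimed = {<1 2>}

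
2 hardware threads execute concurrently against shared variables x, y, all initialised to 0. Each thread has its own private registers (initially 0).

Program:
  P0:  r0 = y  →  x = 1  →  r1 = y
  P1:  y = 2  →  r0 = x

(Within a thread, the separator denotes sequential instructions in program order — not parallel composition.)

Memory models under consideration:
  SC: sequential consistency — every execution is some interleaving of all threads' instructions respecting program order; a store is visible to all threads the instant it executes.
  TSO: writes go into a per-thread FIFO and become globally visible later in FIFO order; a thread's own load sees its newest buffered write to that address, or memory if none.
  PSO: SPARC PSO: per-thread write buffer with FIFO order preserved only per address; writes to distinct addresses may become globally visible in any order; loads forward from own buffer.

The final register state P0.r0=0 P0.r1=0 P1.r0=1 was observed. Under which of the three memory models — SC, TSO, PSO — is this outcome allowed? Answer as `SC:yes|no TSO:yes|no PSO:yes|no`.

SC:yes TSO:yes PSO:yes

outcome vector order: (P0.r0,P0.r1,P1.r0)
under SC → 0/0/1; 0/2/0; 0/2/1; 2/2/0; 2/2/1
under TSO → 0/0/0; 0/0/1; 0/2/0; 0/2/1; 2/2/0; 2/2/1
under PSO → 0/0/0; 0/0/1; 0/2/0; 0/2/1; 2/2/0; 2/2/1
target 0/0/1 ∈ {SC,TSO,PSO}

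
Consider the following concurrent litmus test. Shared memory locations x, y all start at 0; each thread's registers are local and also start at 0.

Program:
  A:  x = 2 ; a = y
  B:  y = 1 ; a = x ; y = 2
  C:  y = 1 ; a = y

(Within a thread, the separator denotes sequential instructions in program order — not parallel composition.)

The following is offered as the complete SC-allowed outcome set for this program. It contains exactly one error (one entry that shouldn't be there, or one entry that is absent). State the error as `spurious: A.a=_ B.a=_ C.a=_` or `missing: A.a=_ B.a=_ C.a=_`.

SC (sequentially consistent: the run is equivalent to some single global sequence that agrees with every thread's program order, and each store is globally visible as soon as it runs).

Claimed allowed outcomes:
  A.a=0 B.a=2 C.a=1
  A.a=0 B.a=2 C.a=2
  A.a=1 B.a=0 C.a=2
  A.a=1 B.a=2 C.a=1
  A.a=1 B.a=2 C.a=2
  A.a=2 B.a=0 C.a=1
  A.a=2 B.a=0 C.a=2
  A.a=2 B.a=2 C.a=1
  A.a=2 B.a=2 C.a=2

missing: A.a=1 B.a=0 C.a=1

outcome vector order: (A.a,B.a,C.a)
[SC] allowed = {<0 2 1> <0 2 2> <1 0 1> <1 0 2> <1 2 1> <1 2 2> <2 0 1> <2 0 2> <2 2 1> <2 2 2>}
SC∖claimed = {<1 0 1>}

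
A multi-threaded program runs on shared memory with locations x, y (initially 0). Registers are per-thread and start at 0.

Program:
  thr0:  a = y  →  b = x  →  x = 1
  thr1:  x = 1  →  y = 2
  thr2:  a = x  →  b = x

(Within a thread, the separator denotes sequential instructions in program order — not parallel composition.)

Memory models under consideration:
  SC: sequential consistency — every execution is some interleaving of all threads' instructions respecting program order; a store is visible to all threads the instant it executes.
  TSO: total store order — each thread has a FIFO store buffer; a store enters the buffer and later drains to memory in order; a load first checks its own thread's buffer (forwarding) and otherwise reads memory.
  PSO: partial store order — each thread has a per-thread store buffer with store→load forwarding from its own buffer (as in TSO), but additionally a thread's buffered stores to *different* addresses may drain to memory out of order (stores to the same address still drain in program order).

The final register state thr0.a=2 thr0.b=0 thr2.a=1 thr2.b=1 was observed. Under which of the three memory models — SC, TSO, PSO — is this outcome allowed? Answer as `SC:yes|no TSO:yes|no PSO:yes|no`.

SC:no TSO:no PSO:yes

outcome vector order: (thr0.a,thr0.b,thr2.a,thr2.b)
[SC] allowed = {0/0/0/0 0/0/0/1 0/0/1/1 0/1/0/0 0/1/0/1 0/1/1/1 2/1/0/0 2/1/0/1 2/1/1/1}
[TSO] allowed = {0/0/0/0 0/0/0/1 0/0/1/1 0/1/0/0 0/1/0/1 0/1/1/1 2/1/0/0 2/1/0/1 2/1/1/1}
[PSO] allowed = {0/0/0/0 0/0/0/1 0/0/1/1 0/1/0/0 0/1/0/1 0/1/1/1 2/0/0/0 2/0/0/1 2/0/1/1 2/1/0/0 2/1/0/1 2/1/1/1}
target 2/0/1/1 ∈ {PSO}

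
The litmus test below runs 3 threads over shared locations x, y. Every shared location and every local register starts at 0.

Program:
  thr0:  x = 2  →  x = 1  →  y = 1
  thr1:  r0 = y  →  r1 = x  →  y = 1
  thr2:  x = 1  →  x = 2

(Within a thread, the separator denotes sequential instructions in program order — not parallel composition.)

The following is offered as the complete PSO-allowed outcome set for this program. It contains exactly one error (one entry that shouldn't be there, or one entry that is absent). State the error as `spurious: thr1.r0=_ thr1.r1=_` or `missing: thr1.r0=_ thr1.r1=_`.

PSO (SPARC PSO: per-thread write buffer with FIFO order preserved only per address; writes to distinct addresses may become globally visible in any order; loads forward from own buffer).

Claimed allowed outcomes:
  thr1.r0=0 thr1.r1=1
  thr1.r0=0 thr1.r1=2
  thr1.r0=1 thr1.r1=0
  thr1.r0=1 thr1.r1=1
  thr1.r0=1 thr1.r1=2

missing: thr1.r0=0 thr1.r1=0

outcome vector order: (thr1.r0,thr1.r1)
PSO (6): 0/0 0/1 0/2 1/0 1/1 1/2
PSO∖claimed = {0/0}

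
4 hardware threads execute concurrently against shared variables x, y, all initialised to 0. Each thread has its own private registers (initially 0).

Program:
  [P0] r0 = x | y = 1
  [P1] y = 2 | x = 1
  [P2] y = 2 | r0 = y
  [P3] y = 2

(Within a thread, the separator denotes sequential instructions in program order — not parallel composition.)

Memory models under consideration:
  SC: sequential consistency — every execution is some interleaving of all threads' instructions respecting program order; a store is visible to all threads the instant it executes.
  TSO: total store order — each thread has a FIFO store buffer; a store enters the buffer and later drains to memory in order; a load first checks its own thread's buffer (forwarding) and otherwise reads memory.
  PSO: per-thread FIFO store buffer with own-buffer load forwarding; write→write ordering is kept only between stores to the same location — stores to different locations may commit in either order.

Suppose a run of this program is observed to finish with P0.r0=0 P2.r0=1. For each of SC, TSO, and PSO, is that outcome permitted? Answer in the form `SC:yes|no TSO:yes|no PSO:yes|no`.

SC:yes TSO:yes PSO:yes

outcome vector order: (P0.r0,P2.r0)
under SC → <0 1>, <0 2>, <1 1>, <1 2>
under TSO → <0 1>, <0 2>, <1 1>, <1 2>
under PSO → <0 1>, <0 2>, <1 1>, <1 2>
target <0 1> ∈ {SC,TSO,PSO}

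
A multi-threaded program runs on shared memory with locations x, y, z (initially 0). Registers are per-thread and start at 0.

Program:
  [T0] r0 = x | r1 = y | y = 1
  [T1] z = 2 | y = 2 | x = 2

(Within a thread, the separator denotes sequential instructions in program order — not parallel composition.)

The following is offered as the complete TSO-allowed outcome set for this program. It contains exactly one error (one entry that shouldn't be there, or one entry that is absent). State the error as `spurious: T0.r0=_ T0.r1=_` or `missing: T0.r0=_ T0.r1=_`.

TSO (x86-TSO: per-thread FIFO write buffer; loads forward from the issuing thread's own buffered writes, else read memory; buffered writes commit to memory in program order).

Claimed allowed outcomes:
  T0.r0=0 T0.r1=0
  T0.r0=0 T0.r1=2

outcome vector order: (T0.r0,T0.r1)
[TSO] allowed = {(0,0) (0,2) (2,2)}
TSO∖claimed = {(2,2)}

missing: T0.r0=2 T0.r1=2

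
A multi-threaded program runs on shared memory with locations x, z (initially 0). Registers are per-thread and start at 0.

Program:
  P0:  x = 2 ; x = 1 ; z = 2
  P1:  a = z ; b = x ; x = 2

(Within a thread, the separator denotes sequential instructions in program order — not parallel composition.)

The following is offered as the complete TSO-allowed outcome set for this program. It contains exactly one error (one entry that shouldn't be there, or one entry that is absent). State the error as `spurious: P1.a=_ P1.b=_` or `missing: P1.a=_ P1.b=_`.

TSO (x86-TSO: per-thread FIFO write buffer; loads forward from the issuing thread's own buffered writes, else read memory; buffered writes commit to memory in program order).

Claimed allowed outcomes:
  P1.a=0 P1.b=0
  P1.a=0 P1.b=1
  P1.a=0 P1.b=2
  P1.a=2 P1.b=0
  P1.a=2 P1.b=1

outcome vector order: (P1.a,P1.b)
TSO (4): <0 0>; <0 1>; <0 2>; <2 1>
claimed∖TSO = {<2 0>}

spurious: P1.a=2 P1.b=0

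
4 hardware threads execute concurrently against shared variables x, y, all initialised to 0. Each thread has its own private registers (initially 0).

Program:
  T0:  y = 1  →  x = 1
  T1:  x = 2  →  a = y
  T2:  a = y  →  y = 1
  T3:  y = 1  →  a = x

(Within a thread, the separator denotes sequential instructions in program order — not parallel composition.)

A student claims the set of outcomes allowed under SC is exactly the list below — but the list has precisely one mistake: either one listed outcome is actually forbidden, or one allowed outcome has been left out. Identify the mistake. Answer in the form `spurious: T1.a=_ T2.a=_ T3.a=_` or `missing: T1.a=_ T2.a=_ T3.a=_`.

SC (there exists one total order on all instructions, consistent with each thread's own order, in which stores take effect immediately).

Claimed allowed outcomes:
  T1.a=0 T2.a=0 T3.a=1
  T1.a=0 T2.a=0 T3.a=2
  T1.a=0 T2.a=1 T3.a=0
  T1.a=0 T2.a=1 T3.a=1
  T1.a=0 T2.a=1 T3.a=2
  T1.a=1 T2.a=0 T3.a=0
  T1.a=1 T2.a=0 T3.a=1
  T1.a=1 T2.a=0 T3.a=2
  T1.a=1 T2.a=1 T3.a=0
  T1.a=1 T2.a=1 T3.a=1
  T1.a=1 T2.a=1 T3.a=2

spurious: T1.a=0 T2.a=1 T3.a=0

outcome vector order: (T1.a,T2.a,T3.a)
under SC → 0/0/1, 0/0/2, 0/1/1, 0/1/2, 1/0/0, 1/0/1, 1/0/2, 1/1/0, 1/1/1, 1/1/2
claimed∖SC = {0/1/0}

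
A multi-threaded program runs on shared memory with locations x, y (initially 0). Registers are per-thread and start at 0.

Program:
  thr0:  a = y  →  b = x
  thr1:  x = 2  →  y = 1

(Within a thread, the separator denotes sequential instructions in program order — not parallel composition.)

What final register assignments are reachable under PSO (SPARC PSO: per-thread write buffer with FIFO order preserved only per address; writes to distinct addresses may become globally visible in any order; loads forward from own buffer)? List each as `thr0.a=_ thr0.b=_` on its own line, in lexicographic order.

outcome vector order: (thr0.a,thr0.b)
|PSO outcomes| = 4

thr0.a=0 thr0.b=0
thr0.a=0 thr0.b=2
thr0.a=1 thr0.b=0
thr0.a=1 thr0.b=2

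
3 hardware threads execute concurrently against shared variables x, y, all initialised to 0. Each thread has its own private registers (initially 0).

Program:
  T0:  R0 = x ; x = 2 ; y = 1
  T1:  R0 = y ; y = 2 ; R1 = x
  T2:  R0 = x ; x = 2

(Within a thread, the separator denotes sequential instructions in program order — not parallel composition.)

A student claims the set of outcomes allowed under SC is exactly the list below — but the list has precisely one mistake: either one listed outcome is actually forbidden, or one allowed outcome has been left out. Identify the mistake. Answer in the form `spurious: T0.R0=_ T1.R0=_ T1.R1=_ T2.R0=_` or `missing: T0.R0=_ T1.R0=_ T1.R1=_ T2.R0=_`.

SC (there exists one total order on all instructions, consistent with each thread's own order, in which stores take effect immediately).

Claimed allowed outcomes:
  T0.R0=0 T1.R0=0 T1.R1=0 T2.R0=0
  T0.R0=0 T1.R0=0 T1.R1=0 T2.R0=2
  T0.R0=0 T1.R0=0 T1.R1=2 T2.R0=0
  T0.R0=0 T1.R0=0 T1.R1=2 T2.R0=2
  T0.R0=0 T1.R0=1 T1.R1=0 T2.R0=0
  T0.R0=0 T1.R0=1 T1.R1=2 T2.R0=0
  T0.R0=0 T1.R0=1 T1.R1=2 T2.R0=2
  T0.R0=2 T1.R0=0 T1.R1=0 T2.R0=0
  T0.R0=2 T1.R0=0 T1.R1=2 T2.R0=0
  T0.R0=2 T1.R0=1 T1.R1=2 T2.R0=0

outcome vector order: (T0.R0,T1.R0,T1.R1,T2.R0)
SC: 9 outcomes — {0/0/0/0 0/0/0/2 0/0/2/0 0/0/2/2 0/1/2/0 0/1/2/2 2/0/0/0 2/0/2/0 2/1/2/0}
claimed∖SC = {0/1/0/0}

spurious: T0.R0=0 T1.R0=1 T1.R1=0 T2.R0=0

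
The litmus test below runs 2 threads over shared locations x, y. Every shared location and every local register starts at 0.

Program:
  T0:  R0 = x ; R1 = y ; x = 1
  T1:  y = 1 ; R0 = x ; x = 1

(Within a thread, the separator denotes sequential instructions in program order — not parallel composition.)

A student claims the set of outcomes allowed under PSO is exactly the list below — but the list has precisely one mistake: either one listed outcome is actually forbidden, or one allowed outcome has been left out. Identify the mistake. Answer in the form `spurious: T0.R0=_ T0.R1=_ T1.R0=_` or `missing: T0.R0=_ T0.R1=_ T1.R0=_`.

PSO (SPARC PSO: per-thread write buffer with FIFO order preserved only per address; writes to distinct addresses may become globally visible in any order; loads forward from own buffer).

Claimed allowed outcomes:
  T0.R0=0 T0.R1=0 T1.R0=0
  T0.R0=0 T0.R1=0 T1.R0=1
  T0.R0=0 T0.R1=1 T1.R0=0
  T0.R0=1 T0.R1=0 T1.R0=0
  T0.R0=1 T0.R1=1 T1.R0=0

outcome vector order: (T0.R0,T0.R1,T1.R0)
PSO (6): 0/0/0, 0/0/1, 0/1/0, 0/1/1, 1/0/0, 1/1/0
PSO∖claimed = {0/1/1}

missing: T0.R0=0 T0.R1=1 T1.R0=1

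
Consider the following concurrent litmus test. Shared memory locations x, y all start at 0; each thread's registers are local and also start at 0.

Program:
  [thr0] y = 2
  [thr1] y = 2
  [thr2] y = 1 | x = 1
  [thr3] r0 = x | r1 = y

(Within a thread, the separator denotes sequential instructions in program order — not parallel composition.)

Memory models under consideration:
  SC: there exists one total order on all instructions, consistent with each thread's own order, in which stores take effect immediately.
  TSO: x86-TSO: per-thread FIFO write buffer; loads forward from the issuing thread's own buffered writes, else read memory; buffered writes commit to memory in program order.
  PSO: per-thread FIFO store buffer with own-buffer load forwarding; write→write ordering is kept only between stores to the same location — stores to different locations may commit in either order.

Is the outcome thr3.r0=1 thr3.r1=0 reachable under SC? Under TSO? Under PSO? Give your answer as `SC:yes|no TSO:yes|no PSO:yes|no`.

SC:no TSO:no PSO:yes

outcome vector order: (thr3.r0,thr3.r1)
SC: 5 outcomes — {<0 0>, <0 1>, <0 2>, <1 1>, <1 2>}
TSO: 5 outcomes — {<0 0>, <0 1>, <0 2>, <1 1>, <1 2>}
PSO: 6 outcomes — {<0 0>, <0 1>, <0 2>, <1 0>, <1 1>, <1 2>}
target <1 0> ∈ {PSO}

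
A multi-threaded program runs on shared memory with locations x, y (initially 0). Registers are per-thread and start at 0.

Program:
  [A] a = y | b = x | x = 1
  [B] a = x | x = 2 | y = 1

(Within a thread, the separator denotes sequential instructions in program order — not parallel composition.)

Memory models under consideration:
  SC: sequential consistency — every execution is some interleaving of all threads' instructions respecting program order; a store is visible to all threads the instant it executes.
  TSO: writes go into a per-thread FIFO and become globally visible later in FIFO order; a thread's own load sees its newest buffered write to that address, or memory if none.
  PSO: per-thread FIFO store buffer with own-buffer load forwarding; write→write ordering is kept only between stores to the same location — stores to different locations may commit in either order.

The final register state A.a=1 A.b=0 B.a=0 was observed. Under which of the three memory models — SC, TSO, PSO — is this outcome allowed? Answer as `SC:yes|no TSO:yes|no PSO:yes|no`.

SC:no TSO:no PSO:yes

outcome vector order: (A.a,A.b,B.a)
[SC] allowed = {0/0/0; 0/0/1; 0/2/0; 1/2/0}
[TSO] allowed = {0/0/0; 0/0/1; 0/2/0; 1/2/0}
[PSO] allowed = {0/0/0; 0/0/1; 0/2/0; 1/0/0; 1/2/0}
target 1/0/0 ∈ {PSO}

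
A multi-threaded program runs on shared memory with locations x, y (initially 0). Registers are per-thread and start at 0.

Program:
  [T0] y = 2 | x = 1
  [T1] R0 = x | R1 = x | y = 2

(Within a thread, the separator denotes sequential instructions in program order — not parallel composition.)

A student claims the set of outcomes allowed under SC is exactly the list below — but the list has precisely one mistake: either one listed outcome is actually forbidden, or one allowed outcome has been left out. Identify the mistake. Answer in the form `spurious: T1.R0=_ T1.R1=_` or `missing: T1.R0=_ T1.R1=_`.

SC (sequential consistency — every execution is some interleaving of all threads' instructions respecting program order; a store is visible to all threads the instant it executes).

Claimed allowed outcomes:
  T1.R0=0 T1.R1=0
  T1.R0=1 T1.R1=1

outcome vector order: (T1.R0,T1.R1)
under SC → 00, 01, 11
SC∖claimed = {01}

missing: T1.R0=0 T1.R1=1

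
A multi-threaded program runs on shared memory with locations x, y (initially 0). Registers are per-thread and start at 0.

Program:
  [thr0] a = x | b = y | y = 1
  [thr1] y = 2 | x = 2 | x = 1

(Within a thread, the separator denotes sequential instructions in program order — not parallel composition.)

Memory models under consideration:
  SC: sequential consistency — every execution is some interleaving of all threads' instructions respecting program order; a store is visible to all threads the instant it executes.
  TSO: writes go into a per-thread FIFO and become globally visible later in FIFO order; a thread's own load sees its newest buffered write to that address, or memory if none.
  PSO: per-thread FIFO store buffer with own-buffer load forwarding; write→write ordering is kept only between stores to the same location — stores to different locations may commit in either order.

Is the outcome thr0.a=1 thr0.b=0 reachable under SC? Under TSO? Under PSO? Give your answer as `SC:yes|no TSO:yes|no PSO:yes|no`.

SC:no TSO:no PSO:yes

outcome vector order: (thr0.a,thr0.b)
SC (4): (0,0), (0,2), (1,2), (2,2)
TSO (4): (0,0), (0,2), (1,2), (2,2)
PSO (6): (0,0), (0,2), (1,0), (1,2), (2,0), (2,2)
target (1,0) ∈ {PSO}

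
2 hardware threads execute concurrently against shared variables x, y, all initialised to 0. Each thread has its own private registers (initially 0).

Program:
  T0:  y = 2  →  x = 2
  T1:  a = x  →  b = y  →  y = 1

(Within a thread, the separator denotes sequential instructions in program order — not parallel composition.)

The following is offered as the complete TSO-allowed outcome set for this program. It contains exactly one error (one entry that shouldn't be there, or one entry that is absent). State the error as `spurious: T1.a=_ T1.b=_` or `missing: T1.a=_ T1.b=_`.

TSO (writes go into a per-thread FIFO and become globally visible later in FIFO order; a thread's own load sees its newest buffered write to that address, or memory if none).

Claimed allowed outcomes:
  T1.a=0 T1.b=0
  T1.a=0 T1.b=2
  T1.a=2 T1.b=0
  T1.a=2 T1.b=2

outcome vector order: (T1.a,T1.b)
TSO: 3 outcomes — {<0 0>; <0 2>; <2 2>}
claimed∖TSO = {<2 0>}

spurious: T1.a=2 T1.b=0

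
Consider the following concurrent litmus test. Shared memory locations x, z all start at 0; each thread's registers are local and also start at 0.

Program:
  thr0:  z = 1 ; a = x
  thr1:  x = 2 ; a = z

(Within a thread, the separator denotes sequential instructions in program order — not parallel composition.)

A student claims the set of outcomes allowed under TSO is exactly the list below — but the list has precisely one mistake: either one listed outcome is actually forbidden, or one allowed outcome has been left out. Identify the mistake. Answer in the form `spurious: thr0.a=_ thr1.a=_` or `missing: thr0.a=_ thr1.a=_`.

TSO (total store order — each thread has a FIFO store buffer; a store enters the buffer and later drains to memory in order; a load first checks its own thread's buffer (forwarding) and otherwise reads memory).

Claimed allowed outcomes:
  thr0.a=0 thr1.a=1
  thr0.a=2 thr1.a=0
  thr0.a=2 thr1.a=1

outcome vector order: (thr0.a,thr1.a)
under TSO → <0 0>, <0 1>, <2 0>, <2 1>
TSO∖claimed = {<0 0>}

missing: thr0.a=0 thr1.a=0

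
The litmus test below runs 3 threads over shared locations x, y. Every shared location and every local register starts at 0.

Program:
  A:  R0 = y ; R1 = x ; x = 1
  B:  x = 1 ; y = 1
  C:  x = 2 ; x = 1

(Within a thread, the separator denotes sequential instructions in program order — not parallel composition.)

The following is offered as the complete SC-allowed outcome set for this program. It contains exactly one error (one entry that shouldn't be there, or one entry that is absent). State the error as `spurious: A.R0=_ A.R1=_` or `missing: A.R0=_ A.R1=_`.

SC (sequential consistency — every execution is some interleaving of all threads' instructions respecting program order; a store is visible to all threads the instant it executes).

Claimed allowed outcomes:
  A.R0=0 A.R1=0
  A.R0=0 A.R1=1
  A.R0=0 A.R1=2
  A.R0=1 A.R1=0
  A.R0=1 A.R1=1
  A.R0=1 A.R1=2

spurious: A.R0=1 A.R1=0

outcome vector order: (A.R0,A.R1)
under SC → (0,0), (0,1), (0,2), (1,1), (1,2)
claimed∖SC = {(1,0)}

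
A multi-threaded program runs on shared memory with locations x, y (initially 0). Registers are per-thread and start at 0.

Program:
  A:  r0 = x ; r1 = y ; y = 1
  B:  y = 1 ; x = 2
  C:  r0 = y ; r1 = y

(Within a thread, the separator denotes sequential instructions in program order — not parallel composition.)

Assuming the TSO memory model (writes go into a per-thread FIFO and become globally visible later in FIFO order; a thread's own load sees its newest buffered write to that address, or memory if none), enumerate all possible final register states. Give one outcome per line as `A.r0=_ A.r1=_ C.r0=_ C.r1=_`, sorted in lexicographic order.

A.r0=0 A.r1=0 C.r0=0 C.r1=0
A.r0=0 A.r1=0 C.r0=0 C.r1=1
A.r0=0 A.r1=0 C.r0=1 C.r1=1
A.r0=0 A.r1=1 C.r0=0 C.r1=0
A.r0=0 A.r1=1 C.r0=0 C.r1=1
A.r0=0 A.r1=1 C.r0=1 C.r1=1
A.r0=2 A.r1=1 C.r0=0 C.r1=0
A.r0=2 A.r1=1 C.r0=0 C.r1=1
A.r0=2 A.r1=1 C.r0=1 C.r1=1

outcome vector order: (A.r0,A.r1,C.r0,C.r1)
|TSO outcomes| = 9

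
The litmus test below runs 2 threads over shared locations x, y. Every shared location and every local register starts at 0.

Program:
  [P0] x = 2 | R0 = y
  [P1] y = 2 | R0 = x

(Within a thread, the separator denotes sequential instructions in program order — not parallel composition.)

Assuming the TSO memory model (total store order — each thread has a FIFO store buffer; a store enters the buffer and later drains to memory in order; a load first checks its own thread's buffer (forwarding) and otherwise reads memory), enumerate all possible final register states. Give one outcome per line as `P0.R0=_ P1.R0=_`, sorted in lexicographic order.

outcome vector order: (P0.R0,P1.R0)
|TSO outcomes| = 4

P0.R0=0 P1.R0=0
P0.R0=0 P1.R0=2
P0.R0=2 P1.R0=0
P0.R0=2 P1.R0=2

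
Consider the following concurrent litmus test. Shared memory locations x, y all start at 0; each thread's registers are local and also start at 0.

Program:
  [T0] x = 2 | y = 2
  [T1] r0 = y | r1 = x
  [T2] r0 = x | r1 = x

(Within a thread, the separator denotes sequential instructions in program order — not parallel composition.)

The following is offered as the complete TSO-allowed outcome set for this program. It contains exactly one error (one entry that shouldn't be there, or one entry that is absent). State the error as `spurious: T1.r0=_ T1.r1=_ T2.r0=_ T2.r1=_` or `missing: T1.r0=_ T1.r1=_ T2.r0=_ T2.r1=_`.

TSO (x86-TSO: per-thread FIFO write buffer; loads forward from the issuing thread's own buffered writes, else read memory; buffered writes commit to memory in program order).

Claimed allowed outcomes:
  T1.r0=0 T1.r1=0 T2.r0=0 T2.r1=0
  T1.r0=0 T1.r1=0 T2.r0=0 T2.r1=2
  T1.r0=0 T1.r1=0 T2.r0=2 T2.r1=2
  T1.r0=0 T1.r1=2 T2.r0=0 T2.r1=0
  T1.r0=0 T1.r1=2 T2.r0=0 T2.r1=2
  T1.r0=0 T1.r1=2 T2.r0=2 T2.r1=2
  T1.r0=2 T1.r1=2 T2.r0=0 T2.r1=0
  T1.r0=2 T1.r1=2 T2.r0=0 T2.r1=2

outcome vector order: (T1.r0,T1.r1,T2.r0,T2.r1)
under TSO → (0,0,0,0); (0,0,0,2); (0,0,2,2); (0,2,0,0); (0,2,0,2); (0,2,2,2); (2,2,0,0); (2,2,0,2); (2,2,2,2)
TSO∖claimed = {(2,2,2,2)}

missing: T1.r0=2 T1.r1=2 T2.r0=2 T2.r1=2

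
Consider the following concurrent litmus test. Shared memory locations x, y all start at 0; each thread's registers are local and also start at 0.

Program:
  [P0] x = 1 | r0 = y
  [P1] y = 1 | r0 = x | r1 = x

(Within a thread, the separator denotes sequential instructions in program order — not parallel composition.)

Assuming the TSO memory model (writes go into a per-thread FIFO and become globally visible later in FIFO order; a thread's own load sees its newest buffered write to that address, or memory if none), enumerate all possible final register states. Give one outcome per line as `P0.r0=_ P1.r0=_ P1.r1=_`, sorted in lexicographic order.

P0.r0=0 P1.r0=0 P1.r1=0
P0.r0=0 P1.r0=0 P1.r1=1
P0.r0=0 P1.r0=1 P1.r1=1
P0.r0=1 P1.r0=0 P1.r1=0
P0.r0=1 P1.r0=0 P1.r1=1
P0.r0=1 P1.r0=1 P1.r1=1

outcome vector order: (P0.r0,P1.r0,P1.r1)
|TSO outcomes| = 6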